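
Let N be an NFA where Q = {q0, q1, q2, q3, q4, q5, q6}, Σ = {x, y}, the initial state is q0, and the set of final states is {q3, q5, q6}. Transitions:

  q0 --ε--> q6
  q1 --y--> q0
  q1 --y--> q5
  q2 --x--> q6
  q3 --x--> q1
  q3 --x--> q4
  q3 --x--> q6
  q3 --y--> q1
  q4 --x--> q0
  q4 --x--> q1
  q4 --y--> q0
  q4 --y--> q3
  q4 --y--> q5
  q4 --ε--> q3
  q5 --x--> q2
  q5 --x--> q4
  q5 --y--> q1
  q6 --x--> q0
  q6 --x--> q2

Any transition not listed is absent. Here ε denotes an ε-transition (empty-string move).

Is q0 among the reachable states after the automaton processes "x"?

Start: ε-closure({q0}) = {q0, q6}.
Read 'x': {q0, q6} → {q0, q2, q6}.
State q0 is in {q0, q2, q6}.

Yes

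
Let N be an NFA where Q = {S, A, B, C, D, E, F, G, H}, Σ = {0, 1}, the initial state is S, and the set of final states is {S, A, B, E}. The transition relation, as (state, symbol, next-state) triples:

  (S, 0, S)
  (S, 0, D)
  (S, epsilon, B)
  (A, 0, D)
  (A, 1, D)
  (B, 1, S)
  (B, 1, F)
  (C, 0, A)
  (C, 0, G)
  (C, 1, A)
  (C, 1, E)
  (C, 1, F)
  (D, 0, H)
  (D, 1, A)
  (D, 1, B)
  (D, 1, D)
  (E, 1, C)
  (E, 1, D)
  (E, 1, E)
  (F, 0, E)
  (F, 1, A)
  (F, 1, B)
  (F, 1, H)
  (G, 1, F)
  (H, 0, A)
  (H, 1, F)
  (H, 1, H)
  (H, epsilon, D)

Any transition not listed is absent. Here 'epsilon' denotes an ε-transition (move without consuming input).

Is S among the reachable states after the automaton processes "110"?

Yes

Start: ε-closure({S}) = {S, B}.
Read '1': {S, B} → {S, B, F}.
Read '1': {S, B, F} → {S, A, B, D, F, H}.
Read '0': {S, A, B, D, F, H} → {S, A, B, D, E, H}.
State S is in {S, A, B, D, E, H}.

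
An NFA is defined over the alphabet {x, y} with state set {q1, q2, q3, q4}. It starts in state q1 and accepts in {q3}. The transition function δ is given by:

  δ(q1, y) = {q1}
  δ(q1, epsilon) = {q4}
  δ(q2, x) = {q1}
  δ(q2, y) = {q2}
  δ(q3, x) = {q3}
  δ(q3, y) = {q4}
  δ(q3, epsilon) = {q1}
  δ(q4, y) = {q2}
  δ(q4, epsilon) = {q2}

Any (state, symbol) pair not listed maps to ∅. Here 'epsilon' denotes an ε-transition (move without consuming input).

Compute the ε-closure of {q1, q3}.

Begin with {q1, q3}.
ε-move q1 → q4; add q4.
ε-move q4 → q2; add q2.

{q1, q2, q3, q4}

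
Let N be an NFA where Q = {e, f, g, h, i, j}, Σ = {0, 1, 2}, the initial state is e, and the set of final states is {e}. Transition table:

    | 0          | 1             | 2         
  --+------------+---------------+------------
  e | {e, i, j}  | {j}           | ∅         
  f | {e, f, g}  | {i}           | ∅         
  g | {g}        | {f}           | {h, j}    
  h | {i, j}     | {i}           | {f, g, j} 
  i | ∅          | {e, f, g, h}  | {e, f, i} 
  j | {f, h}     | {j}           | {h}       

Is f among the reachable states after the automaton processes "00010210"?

Yes

Start in {e}.
Read '0': e→{e, i, j}; now {e, i, j}.
Read '0': e→{e, i, j}, i→∅, j→{f, h}; now {e, f, h, i, j}.
Read '0': e→{e, i, j}, f→{e, f, g}, h→{i, j}, i→∅, j→{f, h}; now {e, f, g, h, i, j}.
Read '1': e→{j}, f→{i}, g→{f}, h→{i}, i→{e, f, g, h}, j→{j}; now {e, f, g, h, i, j}.
Read '0': e→{e, i, j}, f→{e, f, g}, g→{g}, h→{i, j}, i→∅, j→{f, h}; now {e, f, g, h, i, j}.
Read '2': e→∅, f→∅, g→{h, j}, h→{f, g, j}, i→{e, f, i}, j→{h}; now {e, f, g, h, i, j}.
Read '1': e→{j}, f→{i}, g→{f}, h→{i}, i→{e, f, g, h}, j→{j}; now {e, f, g, h, i, j}.
Read '0': e→{e, i, j}, f→{e, f, g}, g→{g}, h→{i, j}, i→∅, j→{f, h}; now {e, f, g, h, i, j}.
State f is in {e, f, g, h, i, j}.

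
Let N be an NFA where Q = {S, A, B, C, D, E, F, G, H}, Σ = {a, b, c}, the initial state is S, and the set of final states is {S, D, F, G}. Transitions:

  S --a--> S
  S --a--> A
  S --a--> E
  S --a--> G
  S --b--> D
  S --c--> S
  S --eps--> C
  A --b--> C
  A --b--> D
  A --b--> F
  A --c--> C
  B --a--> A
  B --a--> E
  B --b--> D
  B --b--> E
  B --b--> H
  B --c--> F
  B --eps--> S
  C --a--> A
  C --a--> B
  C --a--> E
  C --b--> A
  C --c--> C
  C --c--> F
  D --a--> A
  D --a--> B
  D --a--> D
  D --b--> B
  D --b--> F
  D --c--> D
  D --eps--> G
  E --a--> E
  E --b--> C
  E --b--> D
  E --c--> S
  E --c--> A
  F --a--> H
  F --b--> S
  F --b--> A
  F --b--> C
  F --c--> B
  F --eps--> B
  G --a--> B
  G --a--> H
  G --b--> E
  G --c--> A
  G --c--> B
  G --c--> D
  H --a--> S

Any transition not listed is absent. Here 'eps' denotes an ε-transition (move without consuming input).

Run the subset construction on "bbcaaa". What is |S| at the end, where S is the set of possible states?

Start: ε-closure({S}) = {S, C}.
Read 'b': S→{D}, C→{A}; union {A, D}; ε-closure = {A, D, G}.
Read 'b': A→{C, D, F}, D→{B, F}, G→{E}; union {B, C, D, E, F}; ε-closure = {S, B, C, D, E, F, G}.
Read 'c': S→{S}, B→{F}, C→{C, F}, D→{D}, E→{S, A}, F→{B}, G→{A, B, D}; union {S, A, B, C, D, F}; ε-closure = {S, A, B, C, D, F, G}.
Read 'a': S→{S, A, E, G}, A→∅, B→{A, E}, C→{A, B, E}, D→{A, B, D}, F→{H}, G→{B, H}; union {S, A, B, D, E, G, H}; ε-closure = {S, A, B, C, D, E, G, H}.
Read 'a': S→{S, A, E, G}, A→∅, B→{A, E}, C→{A, B, E}, D→{A, B, D}, E→{E}, G→{B, H}, H→{S}; union {S, A, B, D, E, G, H}; ε-closure = {S, A, B, C, D, E, G, H}.
Read 'a': S→{S, A, E, G}, A→∅, B→{A, E}, C→{A, B, E}, D→{A, B, D}, E→{E}, G→{B, H}, H→{S}; union {S, A, B, D, E, G, H}; ε-closure = {S, A, B, C, D, E, G, H}.
That set has 8 states.

8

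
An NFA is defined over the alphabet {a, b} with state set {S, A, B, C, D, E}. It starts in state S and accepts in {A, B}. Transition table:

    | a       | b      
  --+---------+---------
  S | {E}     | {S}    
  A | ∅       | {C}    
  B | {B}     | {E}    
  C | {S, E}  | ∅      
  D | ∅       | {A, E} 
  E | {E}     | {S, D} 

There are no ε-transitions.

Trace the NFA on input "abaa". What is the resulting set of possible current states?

Start in {S}.
Read 'a': {S} → {E}.
Read 'b': {E} → {S, D}.
Read 'a': {S, D} → {E}.
Read 'a': {E} → {E}.

{E}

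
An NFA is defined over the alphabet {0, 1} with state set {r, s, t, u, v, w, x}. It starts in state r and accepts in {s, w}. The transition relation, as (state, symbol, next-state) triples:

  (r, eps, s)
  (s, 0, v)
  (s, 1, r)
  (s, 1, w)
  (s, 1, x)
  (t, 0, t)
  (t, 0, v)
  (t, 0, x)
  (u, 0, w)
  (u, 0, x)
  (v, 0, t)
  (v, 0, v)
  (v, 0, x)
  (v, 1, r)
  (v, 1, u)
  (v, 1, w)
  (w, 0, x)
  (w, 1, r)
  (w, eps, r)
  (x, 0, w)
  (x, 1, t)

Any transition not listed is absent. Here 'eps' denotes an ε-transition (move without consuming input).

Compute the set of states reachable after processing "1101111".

Start: ε-closure({r}) = {r, s}.
Read '1': r→∅, s→{r, w, x}; union {r, w, x}; ε-closure = {r, s, w, x}.
Read '1': r→∅, s→{r, w, x}, w→{r}, x→{t}; union {r, t, w, x}; ε-closure = {r, s, t, w, x}.
Read '0': r→∅, s→{v}, t→{t, v, x}, w→{x}, x→{w}; union {t, v, w, x}; ε-closure = {r, s, t, v, w, x}.
Read '1': r→∅, s→{r, w, x}, t→∅, v→{r, u, w}, w→{r}, x→{t}; union {r, t, u, w, x}; ε-closure = {r, s, t, u, w, x}.
Read '1': r→∅, s→{r, w, x}, t→∅, u→∅, w→{r}, x→{t}; union {r, t, w, x}; ε-closure = {r, s, t, w, x}.
Read '1': r→∅, s→{r, w, x}, t→∅, w→{r}, x→{t}; union {r, t, w, x}; ε-closure = {r, s, t, w, x}.
Read '1': r→∅, s→{r, w, x}, t→∅, w→{r}, x→{t}; union {r, t, w, x}; ε-closure = {r, s, t, w, x}.

{r, s, t, w, x}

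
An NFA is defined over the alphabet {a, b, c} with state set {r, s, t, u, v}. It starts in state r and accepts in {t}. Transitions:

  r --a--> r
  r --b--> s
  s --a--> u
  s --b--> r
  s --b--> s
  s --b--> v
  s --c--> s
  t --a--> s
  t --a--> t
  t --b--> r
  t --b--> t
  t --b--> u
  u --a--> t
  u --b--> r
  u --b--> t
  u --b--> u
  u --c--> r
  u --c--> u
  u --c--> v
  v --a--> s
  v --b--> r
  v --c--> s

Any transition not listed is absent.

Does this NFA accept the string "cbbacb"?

No

Start in {r}.
Read 'c': r→∅; now ∅.
The set is empty and remains empty for the remaining 5 symbols.
The final set ∅ contains no accepting state.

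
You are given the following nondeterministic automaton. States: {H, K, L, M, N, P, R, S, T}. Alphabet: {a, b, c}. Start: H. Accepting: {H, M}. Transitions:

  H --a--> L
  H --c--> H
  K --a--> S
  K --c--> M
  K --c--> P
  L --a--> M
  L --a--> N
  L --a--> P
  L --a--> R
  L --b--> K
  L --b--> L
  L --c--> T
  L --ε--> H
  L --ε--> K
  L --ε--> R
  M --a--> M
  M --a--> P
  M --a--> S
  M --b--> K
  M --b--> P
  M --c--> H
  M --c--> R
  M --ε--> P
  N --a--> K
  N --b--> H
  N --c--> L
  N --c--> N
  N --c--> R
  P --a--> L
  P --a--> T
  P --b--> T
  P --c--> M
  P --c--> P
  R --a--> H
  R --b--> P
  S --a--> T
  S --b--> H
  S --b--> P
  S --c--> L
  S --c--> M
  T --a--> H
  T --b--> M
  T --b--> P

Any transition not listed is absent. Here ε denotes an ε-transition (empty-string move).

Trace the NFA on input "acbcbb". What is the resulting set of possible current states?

{M, P, T}

Start in {H}.
Read 'a': H→{L}; union {L}; ε-closure = {H, K, L, R}.
Read 'c': H→{H}, K→{M, P}, L→{T}, R→∅; now {H, M, P, T}.
Read 'b': H→∅, M→{K, P}, P→{T}, T→{M, P}; now {K, M, P, T}.
Read 'c': K→{M, P}, M→{H, R}, P→{M, P}, T→∅; now {H, M, P, R}.
Read 'b': H→∅, M→{K, P}, P→{T}, R→{P}; now {K, P, T}.
Read 'b': K→∅, P→{T}, T→{M, P}; now {M, P, T}.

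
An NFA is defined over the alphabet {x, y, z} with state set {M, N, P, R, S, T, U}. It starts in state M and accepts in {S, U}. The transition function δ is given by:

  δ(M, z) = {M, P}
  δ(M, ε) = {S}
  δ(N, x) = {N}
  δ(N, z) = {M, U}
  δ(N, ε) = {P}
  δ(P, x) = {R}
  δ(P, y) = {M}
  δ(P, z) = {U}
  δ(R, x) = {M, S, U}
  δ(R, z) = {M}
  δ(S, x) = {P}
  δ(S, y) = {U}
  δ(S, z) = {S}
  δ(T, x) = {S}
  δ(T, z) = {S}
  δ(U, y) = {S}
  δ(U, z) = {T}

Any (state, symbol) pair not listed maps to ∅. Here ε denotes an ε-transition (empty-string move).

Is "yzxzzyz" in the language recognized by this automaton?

Start: ε-closure({M}) = {M, S}.
Read 'y': M→∅, S→{U}; now {U}.
Read 'z': U→{T}; now {T}.
Read 'x': T→{S}; now {S}.
Read 'z': S→{S}; now {S}.
Read 'z': S→{S}; now {S}.
Read 'y': S→{U}; now {U}.
Read 'z': U→{T}; now {T}.
The final set {T} contains no accepting state.

No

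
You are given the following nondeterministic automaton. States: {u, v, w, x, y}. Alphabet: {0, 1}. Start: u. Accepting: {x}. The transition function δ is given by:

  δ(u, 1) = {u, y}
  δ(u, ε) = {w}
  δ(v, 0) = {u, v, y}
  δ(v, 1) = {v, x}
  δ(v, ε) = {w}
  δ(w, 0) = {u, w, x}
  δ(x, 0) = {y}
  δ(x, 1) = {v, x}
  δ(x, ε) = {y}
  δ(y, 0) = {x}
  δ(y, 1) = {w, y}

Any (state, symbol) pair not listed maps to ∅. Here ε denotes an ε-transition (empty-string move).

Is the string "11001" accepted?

Yes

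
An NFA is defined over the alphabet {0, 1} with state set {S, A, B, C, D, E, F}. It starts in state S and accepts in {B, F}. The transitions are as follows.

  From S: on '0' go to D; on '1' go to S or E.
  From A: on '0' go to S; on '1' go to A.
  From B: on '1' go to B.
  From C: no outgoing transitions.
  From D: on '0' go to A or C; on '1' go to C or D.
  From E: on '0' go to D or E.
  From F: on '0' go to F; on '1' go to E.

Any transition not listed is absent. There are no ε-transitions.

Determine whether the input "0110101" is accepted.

Start in {S}.
Read '0': {S} → {D}.
Read '1': {D} → {C, D}.
Read '1': {C, D} → {C, D}.
Read '0': {C, D} → {A, C}.
Read '1': {A, C} → {A}.
Read '0': {A} → {S}.
Read '1': {S} → {S, E}.
The final set {S, E} contains no accepting state.

No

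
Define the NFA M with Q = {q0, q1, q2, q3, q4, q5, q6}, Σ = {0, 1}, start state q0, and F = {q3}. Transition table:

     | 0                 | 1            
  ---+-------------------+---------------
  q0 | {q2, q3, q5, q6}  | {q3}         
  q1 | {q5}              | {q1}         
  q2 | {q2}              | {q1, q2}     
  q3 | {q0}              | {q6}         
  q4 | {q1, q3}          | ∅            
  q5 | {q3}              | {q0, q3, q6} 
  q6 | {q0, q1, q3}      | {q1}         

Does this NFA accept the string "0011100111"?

Start in {q0}.
Read '0': {q0} → {q2, q3, q5, q6}.
Read '0': {q2, q3, q5, q6} → {q0, q1, q2, q3}.
Read '1': {q0, q1, q2, q3} → {q1, q2, q3, q6}.
Read '1': {q1, q2, q3, q6} → {q1, q2, q6}.
Read '1': {q1, q2, q6} → {q1, q2}.
Read '0': {q1, q2} → {q2, q5}.
Read '0': {q2, q5} → {q2, q3}.
Read '1': {q2, q3} → {q1, q2, q6}.
Read '1': {q1, q2, q6} → {q1, q2}.
Read '1': {q1, q2} → {q1, q2}.
The final set {q1, q2} contains no accepting state.

No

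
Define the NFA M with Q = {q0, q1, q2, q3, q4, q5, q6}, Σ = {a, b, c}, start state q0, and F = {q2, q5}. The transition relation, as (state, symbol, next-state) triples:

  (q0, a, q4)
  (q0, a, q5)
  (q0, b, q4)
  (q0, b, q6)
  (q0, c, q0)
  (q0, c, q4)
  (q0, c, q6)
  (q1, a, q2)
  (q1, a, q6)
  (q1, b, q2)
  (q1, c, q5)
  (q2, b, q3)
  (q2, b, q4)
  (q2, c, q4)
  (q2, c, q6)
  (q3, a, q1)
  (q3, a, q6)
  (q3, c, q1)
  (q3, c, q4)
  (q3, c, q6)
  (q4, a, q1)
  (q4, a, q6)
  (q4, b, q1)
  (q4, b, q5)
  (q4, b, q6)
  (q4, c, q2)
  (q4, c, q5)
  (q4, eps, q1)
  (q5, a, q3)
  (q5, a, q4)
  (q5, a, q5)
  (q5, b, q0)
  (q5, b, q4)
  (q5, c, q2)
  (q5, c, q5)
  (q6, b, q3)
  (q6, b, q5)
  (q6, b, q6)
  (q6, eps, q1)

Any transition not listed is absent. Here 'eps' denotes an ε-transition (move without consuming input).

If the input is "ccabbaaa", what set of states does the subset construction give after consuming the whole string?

{q1, q2, q3, q4, q5, q6}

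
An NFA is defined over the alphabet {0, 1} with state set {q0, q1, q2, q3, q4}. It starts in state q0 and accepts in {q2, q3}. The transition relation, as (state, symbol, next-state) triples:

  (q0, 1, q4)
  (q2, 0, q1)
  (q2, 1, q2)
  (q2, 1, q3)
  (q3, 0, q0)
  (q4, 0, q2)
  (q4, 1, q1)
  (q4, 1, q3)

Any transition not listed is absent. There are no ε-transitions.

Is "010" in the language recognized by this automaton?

No

Start in {q0}.
Read '0': {q0} → ∅.
The set is empty and remains empty for the remaining 2 symbols.
The final set ∅ contains no accepting state.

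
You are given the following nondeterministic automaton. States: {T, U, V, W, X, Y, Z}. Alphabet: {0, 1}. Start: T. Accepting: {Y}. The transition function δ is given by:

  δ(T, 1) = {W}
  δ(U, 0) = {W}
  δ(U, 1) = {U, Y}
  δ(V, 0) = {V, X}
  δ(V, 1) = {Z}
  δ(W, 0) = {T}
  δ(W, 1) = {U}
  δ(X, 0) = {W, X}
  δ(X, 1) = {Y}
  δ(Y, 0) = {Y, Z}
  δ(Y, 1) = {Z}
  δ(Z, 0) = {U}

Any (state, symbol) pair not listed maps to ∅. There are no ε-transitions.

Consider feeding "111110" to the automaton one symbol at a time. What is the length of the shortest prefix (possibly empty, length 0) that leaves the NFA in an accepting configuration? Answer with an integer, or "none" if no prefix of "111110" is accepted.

Start in {T}.
Read '1': {T} → {W}.
Read '1': {W} → {U}.
Read '1': {U} → {U, Y}.
None of the earlier sets intersect F, but {U, Y} does.

3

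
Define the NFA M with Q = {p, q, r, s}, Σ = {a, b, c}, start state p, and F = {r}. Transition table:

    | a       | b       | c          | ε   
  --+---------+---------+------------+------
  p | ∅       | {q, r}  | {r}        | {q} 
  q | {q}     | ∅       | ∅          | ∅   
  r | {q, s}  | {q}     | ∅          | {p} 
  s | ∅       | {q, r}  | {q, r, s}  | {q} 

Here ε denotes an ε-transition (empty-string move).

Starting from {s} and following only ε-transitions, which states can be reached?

{q, s}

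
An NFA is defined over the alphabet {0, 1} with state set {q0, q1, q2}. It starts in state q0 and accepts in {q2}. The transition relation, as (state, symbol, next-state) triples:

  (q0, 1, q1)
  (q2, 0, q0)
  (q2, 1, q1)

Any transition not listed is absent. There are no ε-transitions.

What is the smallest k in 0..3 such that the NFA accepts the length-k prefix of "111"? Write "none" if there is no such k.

none

Start in {q0}.
Read '1': {q0} → {q1}.
Read '1': {q1} → ∅.
The set is empty and remains empty for the remaining 1 symbol.
No reachable set along the way intersects F.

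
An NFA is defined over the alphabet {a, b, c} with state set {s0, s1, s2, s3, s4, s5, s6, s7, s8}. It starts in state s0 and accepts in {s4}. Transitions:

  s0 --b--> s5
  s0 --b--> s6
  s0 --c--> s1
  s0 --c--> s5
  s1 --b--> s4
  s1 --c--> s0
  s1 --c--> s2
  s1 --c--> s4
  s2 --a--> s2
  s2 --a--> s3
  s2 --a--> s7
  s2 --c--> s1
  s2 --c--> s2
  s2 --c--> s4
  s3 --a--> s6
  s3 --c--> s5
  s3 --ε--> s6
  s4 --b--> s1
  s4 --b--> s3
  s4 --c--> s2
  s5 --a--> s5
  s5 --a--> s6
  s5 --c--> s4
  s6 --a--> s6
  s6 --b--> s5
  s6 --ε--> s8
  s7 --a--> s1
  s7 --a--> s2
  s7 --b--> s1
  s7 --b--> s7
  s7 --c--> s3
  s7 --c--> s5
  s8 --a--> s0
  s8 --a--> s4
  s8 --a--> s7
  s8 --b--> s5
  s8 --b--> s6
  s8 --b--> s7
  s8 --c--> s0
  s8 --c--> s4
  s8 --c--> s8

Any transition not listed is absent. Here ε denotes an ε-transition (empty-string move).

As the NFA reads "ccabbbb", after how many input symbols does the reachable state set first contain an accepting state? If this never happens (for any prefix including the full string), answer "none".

2

Start in {s0}.
Read 'c': s0→{s1, s5}; now {s1, s5}.
Read 'c': s1→{s0, s2, s4}, s5→{s4}; now {s0, s2, s4}.
None of the earlier sets intersect F, but {s0, s2, s4} does.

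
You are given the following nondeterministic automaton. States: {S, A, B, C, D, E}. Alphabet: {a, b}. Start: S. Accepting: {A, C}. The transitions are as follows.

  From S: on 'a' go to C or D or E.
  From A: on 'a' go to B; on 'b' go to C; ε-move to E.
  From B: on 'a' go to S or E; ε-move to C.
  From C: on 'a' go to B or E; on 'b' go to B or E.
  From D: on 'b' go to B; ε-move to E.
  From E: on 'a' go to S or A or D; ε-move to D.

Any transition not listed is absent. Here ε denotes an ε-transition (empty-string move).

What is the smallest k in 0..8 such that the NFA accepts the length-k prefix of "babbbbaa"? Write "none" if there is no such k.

none

Start in {S}.
Read 'b': S→∅; now ∅.
The set is empty and remains empty for the remaining 7 symbols.
No reachable set along the way intersects F.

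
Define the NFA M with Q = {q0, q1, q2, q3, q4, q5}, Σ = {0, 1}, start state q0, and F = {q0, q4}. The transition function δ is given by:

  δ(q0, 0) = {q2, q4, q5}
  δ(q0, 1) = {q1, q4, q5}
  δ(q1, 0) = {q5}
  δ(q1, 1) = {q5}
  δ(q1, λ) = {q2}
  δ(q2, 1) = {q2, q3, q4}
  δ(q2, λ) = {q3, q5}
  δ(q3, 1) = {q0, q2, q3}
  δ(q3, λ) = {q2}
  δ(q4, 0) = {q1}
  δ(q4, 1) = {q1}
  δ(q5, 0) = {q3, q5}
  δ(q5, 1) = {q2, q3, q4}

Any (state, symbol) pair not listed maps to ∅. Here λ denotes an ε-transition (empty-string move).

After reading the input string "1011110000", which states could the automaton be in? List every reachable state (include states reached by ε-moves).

{q2, q3, q5}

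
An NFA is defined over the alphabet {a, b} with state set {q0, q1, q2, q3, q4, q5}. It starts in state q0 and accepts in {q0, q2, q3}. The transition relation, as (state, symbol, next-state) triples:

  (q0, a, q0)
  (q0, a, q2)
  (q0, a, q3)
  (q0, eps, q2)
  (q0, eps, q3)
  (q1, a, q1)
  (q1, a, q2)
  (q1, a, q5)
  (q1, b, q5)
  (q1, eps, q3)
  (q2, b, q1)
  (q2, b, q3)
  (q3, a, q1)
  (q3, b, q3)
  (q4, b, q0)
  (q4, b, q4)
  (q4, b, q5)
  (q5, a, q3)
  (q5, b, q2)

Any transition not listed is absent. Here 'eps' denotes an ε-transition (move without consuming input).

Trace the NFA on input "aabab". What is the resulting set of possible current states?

{q1, q2, q3, q5}

Start: ε-closure({q0}) = {q0, q2, q3}.
Read 'a': q0→{q0, q2, q3}, q2→∅, q3→{q1}; now {q0, q1, q2, q3}.
Read 'a': q0→{q0, q2, q3}, q1→{q1, q2, q5}, q2→∅, q3→{q1}; now {q0, q1, q2, q3, q5}.
Read 'b': q0→∅, q1→{q5}, q2→{q1, q3}, q3→{q3}, q5→{q2}; now {q1, q2, q3, q5}.
Read 'a': q1→{q1, q2, q5}, q2→∅, q3→{q1}, q5→{q3}; now {q1, q2, q3, q5}.
Read 'b': q1→{q5}, q2→{q1, q3}, q3→{q3}, q5→{q2}; now {q1, q2, q3, q5}.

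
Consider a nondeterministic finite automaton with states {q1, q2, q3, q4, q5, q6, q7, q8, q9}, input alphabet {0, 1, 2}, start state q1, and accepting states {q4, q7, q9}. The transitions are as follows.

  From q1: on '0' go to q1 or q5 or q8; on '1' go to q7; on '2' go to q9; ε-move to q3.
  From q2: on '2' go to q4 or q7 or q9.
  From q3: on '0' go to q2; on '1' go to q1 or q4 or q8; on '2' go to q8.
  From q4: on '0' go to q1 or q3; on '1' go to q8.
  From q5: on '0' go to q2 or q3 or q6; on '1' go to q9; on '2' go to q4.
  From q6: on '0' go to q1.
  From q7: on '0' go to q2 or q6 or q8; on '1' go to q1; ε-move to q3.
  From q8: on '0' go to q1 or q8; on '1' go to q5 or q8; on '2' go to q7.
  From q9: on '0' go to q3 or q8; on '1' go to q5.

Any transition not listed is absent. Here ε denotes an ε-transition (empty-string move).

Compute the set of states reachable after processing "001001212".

Start: ε-closure({q1}) = {q1, q3}.
Read '0': {q1, q3} → {q1, q2, q3, q5, q8}.
Read '0': {q1, q2, q3, q5, q8} → {q1, q2, q3, q5, q6, q8}.
Read '1': {q1, q2, q3, q5, q6, q8} → {q1, q3, q4, q5, q7, q8, q9}.
Read '0': {q1, q3, q4, q5, q7, q8, q9} → {q1, q2, q3, q5, q6, q8}.
Read '0': {q1, q2, q3, q5, q6, q8} → {q1, q2, q3, q5, q6, q8}.
Read '1': {q1, q2, q3, q5, q6, q8} → {q1, q3, q4, q5, q7, q8, q9}.
Read '2': {q1, q3, q4, q5, q7, q8, q9} → {q3, q4, q7, q8, q9}.
Read '1': {q3, q4, q7, q8, q9} → {q1, q3, q4, q5, q8}.
Read '2': {q1, q3, q4, q5, q8} → {q3, q4, q7, q8, q9}.

{q3, q4, q7, q8, q9}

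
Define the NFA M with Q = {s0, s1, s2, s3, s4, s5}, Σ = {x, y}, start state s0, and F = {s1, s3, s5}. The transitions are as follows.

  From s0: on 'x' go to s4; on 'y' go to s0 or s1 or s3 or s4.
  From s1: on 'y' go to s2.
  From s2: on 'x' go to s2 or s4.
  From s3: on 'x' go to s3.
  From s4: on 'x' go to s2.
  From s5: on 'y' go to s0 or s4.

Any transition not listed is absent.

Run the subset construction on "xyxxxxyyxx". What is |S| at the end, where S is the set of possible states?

Start in {s0}.
Read 'x': s0→{s4}; now {s4}.
Read 'y': s4→∅; now ∅.
The set is empty and remains empty for the remaining 8 symbols.
That set has 0 states.

0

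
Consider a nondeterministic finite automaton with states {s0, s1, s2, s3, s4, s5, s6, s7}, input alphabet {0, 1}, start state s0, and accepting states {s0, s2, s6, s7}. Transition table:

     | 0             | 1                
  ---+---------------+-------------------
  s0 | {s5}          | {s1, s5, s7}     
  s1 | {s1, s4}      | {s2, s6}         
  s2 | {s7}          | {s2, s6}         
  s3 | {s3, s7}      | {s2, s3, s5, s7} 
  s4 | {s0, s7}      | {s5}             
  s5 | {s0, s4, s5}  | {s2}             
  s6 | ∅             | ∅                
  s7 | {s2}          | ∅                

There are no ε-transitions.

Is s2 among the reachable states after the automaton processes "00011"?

Yes

Start in {s0}.
Read '0': {s0} → {s5}.
Read '0': {s5} → {s0, s4, s5}.
Read '0': {s0, s4, s5} → {s0, s4, s5, s7}.
Read '1': {s0, s4, s5, s7} → {s1, s2, s5, s7}.
Read '1': {s1, s2, s5, s7} → {s2, s6}.
State s2 is in {s2, s6}.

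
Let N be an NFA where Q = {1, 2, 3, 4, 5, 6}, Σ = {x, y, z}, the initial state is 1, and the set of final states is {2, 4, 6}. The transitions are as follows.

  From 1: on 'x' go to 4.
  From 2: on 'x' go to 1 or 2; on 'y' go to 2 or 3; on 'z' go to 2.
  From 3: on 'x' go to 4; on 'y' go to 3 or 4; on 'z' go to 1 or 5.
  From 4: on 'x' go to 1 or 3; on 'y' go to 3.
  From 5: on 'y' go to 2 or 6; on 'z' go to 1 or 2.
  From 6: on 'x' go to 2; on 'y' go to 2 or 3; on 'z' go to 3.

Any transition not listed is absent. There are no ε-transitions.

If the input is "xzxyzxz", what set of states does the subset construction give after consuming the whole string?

∅

Start in {1}.
Read 'x': 1→{4}; now {4}.
Read 'z': 4→∅; now ∅.
The set is empty and remains empty for the remaining 5 symbols.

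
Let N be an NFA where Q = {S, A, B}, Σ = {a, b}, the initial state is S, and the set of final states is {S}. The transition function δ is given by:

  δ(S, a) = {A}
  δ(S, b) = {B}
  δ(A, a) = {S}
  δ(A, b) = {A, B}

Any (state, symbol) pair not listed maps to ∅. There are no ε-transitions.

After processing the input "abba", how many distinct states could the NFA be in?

Start in {S}.
Read 'a': S→{A}; now {A}.
Read 'b': A→{A, B}; now {A, B}.
Read 'b': A→{A, B}, B→∅; now {A, B}.
Read 'a': A→{S}, B→∅; now {S}.
That set has 1 state.

1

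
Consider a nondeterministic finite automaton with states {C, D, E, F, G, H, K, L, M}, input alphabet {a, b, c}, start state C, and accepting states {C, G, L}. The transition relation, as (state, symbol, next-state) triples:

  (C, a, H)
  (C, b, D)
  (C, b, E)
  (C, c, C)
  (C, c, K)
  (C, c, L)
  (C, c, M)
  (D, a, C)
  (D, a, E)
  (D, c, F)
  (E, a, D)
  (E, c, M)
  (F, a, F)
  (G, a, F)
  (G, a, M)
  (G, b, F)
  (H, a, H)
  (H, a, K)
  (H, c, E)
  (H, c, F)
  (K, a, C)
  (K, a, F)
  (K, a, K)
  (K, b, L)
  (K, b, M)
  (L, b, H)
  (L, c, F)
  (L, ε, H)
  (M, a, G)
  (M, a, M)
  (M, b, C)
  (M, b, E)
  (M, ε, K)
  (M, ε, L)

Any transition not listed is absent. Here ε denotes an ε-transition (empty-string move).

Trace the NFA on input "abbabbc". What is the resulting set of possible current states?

∅

Start in {C}.
Read 'a': C→{H}; now {H}.
Read 'b': H→∅; now ∅.
The set is empty and remains empty for the remaining 5 symbols.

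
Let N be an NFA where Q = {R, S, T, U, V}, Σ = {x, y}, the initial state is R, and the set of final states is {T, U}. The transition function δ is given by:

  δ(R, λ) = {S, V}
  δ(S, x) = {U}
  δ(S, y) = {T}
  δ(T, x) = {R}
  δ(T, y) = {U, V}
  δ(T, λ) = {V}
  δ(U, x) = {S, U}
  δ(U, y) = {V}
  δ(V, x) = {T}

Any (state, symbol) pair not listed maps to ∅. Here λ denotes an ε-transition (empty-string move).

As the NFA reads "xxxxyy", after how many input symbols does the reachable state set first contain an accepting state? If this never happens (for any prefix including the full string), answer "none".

Start: ε-closure({R}) = {R, S, V}.
Read 'x': R→∅, S→{U}, V→{T}; union {T, U}; ε-closure = {T, U, V}.
None of the earlier sets intersect F, but {T, U, V} does.

1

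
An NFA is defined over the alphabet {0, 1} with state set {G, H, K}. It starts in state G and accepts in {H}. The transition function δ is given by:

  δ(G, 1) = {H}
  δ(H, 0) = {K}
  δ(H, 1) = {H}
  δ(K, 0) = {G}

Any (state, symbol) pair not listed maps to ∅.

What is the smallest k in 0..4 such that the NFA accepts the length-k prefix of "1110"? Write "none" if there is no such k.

1

Start in {G}.
Read '1': {G} → {H}.
None of the earlier sets intersect F, but {H} does.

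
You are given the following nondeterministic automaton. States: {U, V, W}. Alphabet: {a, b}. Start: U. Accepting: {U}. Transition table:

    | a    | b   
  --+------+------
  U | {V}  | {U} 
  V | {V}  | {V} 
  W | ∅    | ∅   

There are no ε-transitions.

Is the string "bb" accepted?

Start in {U}.
Read 'b': {U} → {U}.
Read 'b': {U} → {U}.
The final set {U} contains the accepting state U.

Yes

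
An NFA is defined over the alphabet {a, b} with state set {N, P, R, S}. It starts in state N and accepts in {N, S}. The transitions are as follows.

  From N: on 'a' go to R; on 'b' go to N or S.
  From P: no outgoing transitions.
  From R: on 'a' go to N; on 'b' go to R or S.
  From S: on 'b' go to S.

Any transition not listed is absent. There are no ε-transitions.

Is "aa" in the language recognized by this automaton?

Start in {N}.
Read 'a': N→{R}; now {R}.
Read 'a': R→{N}; now {N}.
The final set {N} contains the accepting state N.

Yes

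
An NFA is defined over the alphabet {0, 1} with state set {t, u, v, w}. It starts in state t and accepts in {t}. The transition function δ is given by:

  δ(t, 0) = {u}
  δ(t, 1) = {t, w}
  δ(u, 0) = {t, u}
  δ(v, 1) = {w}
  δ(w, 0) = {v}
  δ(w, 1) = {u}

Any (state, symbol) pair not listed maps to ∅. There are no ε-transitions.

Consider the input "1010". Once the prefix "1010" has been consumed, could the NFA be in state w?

Start in {t}.
Read '1': {t} → {t, w}.
Read '0': {t, w} → {u, v}.
Read '1': {u, v} → {w}.
Read '0': {w} → {v}.
State w is not in {v}.

No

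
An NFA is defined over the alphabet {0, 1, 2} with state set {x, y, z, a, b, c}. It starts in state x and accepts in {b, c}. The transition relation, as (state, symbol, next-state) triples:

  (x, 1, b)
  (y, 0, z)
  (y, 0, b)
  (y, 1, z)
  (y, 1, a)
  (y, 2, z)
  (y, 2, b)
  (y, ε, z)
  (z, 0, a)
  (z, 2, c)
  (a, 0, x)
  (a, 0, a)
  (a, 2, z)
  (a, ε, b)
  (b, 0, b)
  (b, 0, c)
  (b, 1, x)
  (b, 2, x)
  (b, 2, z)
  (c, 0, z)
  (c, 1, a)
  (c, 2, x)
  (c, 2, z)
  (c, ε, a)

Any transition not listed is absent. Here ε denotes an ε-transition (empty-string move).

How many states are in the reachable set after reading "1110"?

3

Start in {x}.
Read '1': {x} → {b}.
Read '1': {b} → {x}.
Read '1': {x} → {b}.
Read '0': {b} → {a, b, c}.
That set has 3 states.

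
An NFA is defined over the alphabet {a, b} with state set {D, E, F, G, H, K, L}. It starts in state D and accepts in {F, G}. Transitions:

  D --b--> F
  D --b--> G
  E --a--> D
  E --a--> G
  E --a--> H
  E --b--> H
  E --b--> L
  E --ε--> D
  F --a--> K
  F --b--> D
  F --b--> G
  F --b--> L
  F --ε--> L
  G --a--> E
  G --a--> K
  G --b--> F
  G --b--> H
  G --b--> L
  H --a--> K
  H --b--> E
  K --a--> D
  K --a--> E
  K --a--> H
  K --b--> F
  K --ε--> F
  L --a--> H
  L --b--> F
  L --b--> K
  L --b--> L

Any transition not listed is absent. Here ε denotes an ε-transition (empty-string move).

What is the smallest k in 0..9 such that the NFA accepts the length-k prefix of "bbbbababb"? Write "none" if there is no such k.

1

Start in {D}.
Read 'b': D→{F, G}; union {F, G}; ε-closure = {F, G, L}.
None of the earlier sets intersect F, but {F, G, L} does.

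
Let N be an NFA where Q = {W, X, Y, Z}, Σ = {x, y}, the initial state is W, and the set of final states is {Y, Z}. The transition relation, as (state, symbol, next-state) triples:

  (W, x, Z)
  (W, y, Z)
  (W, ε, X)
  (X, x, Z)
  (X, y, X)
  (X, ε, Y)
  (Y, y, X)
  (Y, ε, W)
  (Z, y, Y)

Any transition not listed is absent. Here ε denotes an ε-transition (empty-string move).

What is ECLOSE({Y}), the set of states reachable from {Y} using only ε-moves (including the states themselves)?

{W, X, Y}

Begin with {Y}.
ε-move Y → W; add W.
ε-move W → X; add X.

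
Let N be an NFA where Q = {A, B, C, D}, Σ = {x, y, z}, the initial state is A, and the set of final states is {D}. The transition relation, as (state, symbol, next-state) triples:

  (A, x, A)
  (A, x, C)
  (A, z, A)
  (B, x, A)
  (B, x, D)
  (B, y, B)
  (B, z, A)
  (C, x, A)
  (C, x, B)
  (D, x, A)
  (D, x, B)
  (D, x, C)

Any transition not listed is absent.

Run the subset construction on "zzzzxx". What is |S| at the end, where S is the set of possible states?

3

Start in {A}.
Read 'z': A→{A}; now {A}.
Read 'z': A→{A}; now {A}.
Read 'z': A→{A}; now {A}.
Read 'z': A→{A}; now {A}.
Read 'x': A→{A, C}; now {A, C}.
Read 'x': A→{A, C}, C→{A, B}; now {A, B, C}.
That set has 3 states.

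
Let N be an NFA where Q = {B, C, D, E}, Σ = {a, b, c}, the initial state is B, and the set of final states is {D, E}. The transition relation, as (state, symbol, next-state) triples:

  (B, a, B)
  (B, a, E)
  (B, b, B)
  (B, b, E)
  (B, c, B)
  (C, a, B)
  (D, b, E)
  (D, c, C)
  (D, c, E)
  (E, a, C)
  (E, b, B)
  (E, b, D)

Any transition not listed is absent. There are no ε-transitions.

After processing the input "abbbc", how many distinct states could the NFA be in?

Start in {B}.
Read 'a': {B} → {B, E}.
Read 'b': {B, E} → {B, D, E}.
Read 'b': {B, D, E} → {B, D, E}.
Read 'b': {B, D, E} → {B, D, E}.
Read 'c': {B, D, E} → {B, C, E}.
That set has 3 states.

3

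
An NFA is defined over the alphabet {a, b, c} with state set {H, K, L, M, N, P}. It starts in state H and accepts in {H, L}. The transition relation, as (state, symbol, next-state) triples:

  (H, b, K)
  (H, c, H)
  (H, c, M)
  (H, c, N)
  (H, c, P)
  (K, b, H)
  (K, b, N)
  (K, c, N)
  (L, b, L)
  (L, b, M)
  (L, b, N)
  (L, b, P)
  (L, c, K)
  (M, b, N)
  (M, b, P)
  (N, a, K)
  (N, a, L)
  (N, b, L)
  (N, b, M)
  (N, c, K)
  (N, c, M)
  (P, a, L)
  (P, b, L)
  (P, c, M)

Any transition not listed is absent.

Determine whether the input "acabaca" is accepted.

No

Start in {H}.
Read 'a': H→∅; now ∅.
The set is empty and remains empty for the remaining 6 symbols.
The final set ∅ contains no accepting state.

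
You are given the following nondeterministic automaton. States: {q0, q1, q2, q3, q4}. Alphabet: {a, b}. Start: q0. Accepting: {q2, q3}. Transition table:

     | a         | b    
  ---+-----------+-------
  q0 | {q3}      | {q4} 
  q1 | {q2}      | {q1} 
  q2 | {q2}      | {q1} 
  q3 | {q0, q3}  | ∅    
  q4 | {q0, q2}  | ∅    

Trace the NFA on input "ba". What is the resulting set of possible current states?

{q0, q2}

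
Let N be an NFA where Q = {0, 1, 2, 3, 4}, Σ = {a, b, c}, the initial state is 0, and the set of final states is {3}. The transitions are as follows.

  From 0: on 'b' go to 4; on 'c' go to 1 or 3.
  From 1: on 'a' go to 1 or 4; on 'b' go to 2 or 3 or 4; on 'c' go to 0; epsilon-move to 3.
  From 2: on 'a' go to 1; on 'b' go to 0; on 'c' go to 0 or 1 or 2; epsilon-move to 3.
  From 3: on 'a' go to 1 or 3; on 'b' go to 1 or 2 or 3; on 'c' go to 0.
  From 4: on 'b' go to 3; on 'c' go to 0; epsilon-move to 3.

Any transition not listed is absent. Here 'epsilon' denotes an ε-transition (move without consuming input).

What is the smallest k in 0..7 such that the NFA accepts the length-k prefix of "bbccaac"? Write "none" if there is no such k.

1

Start in {0}.
Read 'b': {0} → {3, 4}.
None of the earlier sets intersect F, but {3, 4} does.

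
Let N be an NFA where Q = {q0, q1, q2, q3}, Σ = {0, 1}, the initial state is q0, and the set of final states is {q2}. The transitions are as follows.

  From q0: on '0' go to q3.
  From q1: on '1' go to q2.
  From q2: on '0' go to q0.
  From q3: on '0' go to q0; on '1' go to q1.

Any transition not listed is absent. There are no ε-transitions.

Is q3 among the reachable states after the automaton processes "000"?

Yes

Start in {q0}.
Read '0': {q0} → {q3}.
Read '0': {q3} → {q0}.
Read '0': {q0} → {q3}.
State q3 is in {q3}.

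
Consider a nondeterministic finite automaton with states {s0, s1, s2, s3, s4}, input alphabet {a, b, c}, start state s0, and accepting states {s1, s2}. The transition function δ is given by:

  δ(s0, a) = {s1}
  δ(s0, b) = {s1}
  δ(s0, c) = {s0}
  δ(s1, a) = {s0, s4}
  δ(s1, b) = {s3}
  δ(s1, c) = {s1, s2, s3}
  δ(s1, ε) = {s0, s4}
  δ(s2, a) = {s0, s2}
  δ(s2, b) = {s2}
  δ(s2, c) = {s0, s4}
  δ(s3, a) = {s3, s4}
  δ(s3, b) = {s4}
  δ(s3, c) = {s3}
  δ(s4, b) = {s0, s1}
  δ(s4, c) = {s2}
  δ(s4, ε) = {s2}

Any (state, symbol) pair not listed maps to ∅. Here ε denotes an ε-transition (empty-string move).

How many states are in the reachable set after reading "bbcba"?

Start in {s0}.
Read 'b': s0→{s1}; union {s1}; ε-closure = {s0, s1, s2, s4}.
Read 'b': s0→{s1}, s1→{s3}, s2→{s2}, s4→{s0, s1}; union {s0, s1, s2, s3}; ε-closure = {s0, s1, s2, s3, s4}.
Read 'c': s0→{s0}, s1→{s1, s2, s3}, s2→{s0, s4}, s3→{s3}, s4→{s2}; now {s0, s1, s2, s3, s4}.
Read 'b': s0→{s1}, s1→{s3}, s2→{s2}, s3→{s4}, s4→{s0, s1}; now {s0, s1, s2, s3, s4}.
Read 'a': s0→{s1}, s1→{s0, s4}, s2→{s0, s2}, s3→{s3, s4}, s4→∅; now {s0, s1, s2, s3, s4}.
That set has 5 states.

5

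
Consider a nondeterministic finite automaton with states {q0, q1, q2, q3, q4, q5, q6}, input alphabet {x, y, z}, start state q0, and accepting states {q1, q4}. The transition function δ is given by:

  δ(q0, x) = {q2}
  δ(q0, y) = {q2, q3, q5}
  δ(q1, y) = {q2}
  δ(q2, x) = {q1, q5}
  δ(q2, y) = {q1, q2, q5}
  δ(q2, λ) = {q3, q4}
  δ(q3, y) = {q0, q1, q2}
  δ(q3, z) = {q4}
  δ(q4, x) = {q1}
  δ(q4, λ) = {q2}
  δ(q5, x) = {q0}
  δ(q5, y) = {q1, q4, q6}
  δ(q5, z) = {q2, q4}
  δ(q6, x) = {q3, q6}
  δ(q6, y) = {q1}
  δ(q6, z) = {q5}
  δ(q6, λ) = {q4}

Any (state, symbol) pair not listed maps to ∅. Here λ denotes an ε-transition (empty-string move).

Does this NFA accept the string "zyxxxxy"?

Start in {q0}.
Read 'z': q0→∅; now ∅.
The set is empty and remains empty for the remaining 6 symbols.
The final set ∅ contains no accepting state.

No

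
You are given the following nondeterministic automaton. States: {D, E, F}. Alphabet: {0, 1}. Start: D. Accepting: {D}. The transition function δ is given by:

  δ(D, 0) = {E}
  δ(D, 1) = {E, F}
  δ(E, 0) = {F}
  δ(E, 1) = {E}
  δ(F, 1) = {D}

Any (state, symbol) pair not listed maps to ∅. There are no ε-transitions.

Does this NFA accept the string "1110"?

Start in {D}.
Read '1': D→{E, F}; now {E, F}.
Read '1': E→{E}, F→{D}; now {D, E}.
Read '1': D→{E, F}, E→{E}; now {E, F}.
Read '0': E→{F}, F→∅; now {F}.
The final set {F} contains no accepting state.

No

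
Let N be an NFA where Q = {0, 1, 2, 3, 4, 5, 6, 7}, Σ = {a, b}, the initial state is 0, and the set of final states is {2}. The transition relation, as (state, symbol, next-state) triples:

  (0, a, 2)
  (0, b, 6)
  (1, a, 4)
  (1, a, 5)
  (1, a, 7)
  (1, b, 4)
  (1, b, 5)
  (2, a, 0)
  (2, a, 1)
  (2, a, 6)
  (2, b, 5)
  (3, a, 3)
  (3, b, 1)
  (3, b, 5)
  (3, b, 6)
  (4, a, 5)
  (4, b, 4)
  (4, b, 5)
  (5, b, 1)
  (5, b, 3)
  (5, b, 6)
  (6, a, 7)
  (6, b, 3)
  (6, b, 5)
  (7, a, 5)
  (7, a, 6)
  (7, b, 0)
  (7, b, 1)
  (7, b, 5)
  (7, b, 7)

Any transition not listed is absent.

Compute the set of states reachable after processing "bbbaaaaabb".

{0, 1, 3, 4, 5, 6, 7}

Start in {0}.
Read 'b': 0→{6}; now {6}.
Read 'b': 6→{3, 5}; now {3, 5}.
Read 'b': 3→{1, 5, 6}, 5→{1, 3, 6}; now {1, 3, 5, 6}.
Read 'a': 1→{4, 5, 7}, 3→{3}, 5→∅, 6→{7}; now {3, 4, 5, 7}.
Read 'a': 3→{3}, 4→{5}, 5→∅, 7→{5, 6}; now {3, 5, 6}.
Read 'a': 3→{3}, 5→∅, 6→{7}; now {3, 7}.
Read 'a': 3→{3}, 7→{5, 6}; now {3, 5, 6}.
Read 'a': 3→{3}, 5→∅, 6→{7}; now {3, 7}.
Read 'b': 3→{1, 5, 6}, 7→{0, 1, 5, 7}; now {0, 1, 5, 6, 7}.
Read 'b': 0→{6}, 1→{4, 5}, 5→{1, 3, 6}, 6→{3, 5}, 7→{0, 1, 5, 7}; now {0, 1, 3, 4, 5, 6, 7}.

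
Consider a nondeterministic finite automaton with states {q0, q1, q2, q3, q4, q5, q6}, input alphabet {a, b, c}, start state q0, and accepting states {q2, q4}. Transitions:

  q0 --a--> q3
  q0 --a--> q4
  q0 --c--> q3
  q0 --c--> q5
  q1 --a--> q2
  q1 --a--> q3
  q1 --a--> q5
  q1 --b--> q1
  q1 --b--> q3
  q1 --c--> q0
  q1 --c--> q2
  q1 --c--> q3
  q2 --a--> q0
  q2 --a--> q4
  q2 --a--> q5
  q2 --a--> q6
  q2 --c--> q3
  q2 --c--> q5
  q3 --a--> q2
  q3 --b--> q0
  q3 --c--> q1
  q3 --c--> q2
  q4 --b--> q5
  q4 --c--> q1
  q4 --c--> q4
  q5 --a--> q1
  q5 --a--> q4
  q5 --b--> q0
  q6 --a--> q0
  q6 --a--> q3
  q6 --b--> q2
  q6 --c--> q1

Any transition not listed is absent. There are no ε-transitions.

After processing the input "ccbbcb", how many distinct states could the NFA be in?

3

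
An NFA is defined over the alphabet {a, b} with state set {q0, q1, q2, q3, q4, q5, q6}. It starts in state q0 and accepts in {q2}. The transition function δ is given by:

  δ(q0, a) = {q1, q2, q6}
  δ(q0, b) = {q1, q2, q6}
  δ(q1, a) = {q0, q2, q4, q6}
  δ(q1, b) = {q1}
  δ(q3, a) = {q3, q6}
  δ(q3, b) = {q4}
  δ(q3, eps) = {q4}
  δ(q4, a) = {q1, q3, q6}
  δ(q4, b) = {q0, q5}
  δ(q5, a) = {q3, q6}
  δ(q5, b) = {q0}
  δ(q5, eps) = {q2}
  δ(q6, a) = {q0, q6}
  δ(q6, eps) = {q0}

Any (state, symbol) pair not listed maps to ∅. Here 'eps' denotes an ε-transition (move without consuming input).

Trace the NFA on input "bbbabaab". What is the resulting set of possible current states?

Start in {q0}.
Read 'b': q0→{q1, q2, q6}; union {q1, q2, q6}; ε-closure = {q0, q1, q2, q6}.
Read 'b': q0→{q1, q2, q6}, q1→{q1}, q2→∅, q6→∅; union {q1, q2, q6}; ε-closure = {q0, q1, q2, q6}.
Read 'b': q0→{q1, q2, q6}, q1→{q1}, q2→∅, q6→∅; union {q1, q2, q6}; ε-closure = {q0, q1, q2, q6}.
Read 'a': q0→{q1, q2, q6}, q1→{q0, q2, q4, q6}, q2→∅, q6→{q0, q6}; now {q0, q1, q2, q4, q6}.
Read 'b': q0→{q1, q2, q6}, q1→{q1}, q2→∅, q4→{q0, q5}, q6→∅; now {q0, q1, q2, q5, q6}.
Read 'a': q0→{q1, q2, q6}, q1→{q0, q2, q4, q6}, q2→∅, q5→{q3, q6}, q6→{q0, q6}; now {q0, q1, q2, q3, q4, q6}.
Read 'a': q0→{q1, q2, q6}, q1→{q0, q2, q4, q6}, q2→∅, q3→{q3, q6}, q4→{q1, q3, q6}, q6→{q0, q6}; now {q0, q1, q2, q3, q4, q6}.
Read 'b': q0→{q1, q2, q6}, q1→{q1}, q2→∅, q3→{q4}, q4→{q0, q5}, q6→∅; now {q0, q1, q2, q4, q5, q6}.

{q0, q1, q2, q4, q5, q6}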